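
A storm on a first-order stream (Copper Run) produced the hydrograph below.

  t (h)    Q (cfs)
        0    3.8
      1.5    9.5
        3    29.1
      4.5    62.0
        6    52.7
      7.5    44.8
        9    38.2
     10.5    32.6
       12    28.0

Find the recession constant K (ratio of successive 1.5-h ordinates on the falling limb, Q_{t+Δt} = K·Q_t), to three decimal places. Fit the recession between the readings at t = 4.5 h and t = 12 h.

Using the recession-limb readings at t = 4.5 h and t = 12 h: Q falls from 62.0 to 28.0 cfs over 5 intervals.
K = (Q₂/Q₁)^(1/5) = (28.0/62.0)^(1/5) = 0.853.

K ≈ 0.853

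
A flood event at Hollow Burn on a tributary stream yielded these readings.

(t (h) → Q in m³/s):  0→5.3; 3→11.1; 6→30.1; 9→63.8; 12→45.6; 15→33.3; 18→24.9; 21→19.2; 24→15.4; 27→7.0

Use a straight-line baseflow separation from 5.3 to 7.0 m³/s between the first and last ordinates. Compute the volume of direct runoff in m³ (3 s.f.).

V ≈ 2.10 × 10^6 m³

Direct-runoff ordinates (Q − Q_b): 0.00, 5.61, 24.42, 57.93, 39.54, 27.06, 18.47, 12.58, 8.59, 0.00 m³/s.
ΣQ_DR = 194.2 m³/s.
With Δt = 3 h = 10800 s, V = ΣQ_DR · Δt = 194.2 × 10800 = 2.10 × 10^6 m³.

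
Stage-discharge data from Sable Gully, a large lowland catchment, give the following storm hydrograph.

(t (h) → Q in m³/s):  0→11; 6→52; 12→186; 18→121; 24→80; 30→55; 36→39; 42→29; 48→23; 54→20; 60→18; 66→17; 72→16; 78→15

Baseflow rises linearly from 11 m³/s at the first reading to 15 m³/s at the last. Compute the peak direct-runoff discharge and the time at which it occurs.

Subtracting baseflow gives direct-runoff ordinates: 0.00, 40.69, 174.38, 109.08, 67.77, 42.46, 26.15, 15.85, 9.54, 6.23, 3.92, 2.62, 1.31, 0.00 m³/s.
The maximum is 174.38 m³/s, occurring at the reading for t = 12 h.

Q_p = 174.38 m³/s at t = 12 h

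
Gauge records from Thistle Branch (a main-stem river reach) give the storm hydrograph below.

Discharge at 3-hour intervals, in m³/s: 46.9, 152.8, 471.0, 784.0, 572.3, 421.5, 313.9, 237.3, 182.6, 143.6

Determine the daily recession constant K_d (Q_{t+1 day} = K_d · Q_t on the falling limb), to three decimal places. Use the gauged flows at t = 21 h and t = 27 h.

Between t = 21 h and t = 27 h the flow falls from 237.3 to 143.6 m³/s over 2×3 h = 6 h.
Per-interval ratio K = (143.6/237.3)^(1/2) = 0.7779; K_d = K^(24/3) = 0.134.

K_d ≈ 0.134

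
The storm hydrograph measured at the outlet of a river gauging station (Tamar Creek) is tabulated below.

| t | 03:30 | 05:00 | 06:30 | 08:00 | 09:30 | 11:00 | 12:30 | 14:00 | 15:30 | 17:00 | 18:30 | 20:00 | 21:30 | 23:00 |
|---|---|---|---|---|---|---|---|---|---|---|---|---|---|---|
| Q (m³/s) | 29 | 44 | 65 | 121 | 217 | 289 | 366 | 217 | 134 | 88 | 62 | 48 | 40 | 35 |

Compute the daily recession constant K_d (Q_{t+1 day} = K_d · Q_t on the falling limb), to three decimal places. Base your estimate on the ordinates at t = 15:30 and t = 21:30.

Between t = 15:30 and t = 21:30 the flow falls from 134 to 40 m³/s over 4×1.5 h = 6 h.
Per-interval ratio K = (40/134)^(1/4) = 0.7392; K_d = K^(24/1.5) = 0.008.

K_d ≈ 0.008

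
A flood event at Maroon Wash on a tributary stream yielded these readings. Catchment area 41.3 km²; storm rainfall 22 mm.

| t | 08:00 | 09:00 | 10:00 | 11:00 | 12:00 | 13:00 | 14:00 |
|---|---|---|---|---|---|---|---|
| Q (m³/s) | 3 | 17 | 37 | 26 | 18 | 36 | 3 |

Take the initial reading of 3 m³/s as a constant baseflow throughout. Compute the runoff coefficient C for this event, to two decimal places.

ΣQ_DR = 119.0 m³/s; V = ΣQ_DR·Δt = 4.284 × 10^5 m³.
Runoff depth d = V / A = 10.37 mm.
C = d / P = 10.37 / 22 = 0.47.

C ≈ 0.47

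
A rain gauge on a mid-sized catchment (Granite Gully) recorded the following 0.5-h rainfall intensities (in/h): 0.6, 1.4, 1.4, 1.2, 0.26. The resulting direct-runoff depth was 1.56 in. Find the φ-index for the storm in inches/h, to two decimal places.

φ ≈ 0.37 in/h

Only the 4 blocks with intensity above φ contribute runoff: 0.6, 1.4, 1.4, 1.2 in/h.
Σ(I−φ)·Δt = d  ⇒  (0.6+1.4+1.4+1.2 − 4φ)·0.5 = 1.56
φ = (4.600 − 1.56/0.5) / 4 = 0.37 in/h.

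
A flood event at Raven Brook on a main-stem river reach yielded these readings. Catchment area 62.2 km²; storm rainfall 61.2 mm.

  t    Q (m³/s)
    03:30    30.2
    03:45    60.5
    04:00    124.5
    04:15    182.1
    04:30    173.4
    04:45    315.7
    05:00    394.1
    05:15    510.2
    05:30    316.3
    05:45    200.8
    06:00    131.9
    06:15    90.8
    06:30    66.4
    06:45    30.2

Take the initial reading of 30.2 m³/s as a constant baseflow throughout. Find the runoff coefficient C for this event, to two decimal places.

ΣQ_DR = 2204 m³/s; V = ΣQ_DR·Δt = 1.984 × 10^6 m³.
Runoff depth d = V / A = 31.90 mm.
C = d / P = 31.90 / 61.2 = 0.52.

C ≈ 0.52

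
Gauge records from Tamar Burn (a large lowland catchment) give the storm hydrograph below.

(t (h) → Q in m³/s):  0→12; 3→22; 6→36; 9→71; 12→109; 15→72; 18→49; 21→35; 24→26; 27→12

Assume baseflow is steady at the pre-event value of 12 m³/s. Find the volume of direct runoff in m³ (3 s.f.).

Direct-runoff ordinates (Q − Q_b): 0.0, 10.0, 24.0, 59.0, 97.0, 60.0, 37.0, 23.0, 14.0, 0.0 m³/s.
ΣQ_DR = 324.0 m³/s.
With Δt = 3 h = 10800 s, V = ΣQ_DR · Δt = 324.0 × 10800 = 3.50 × 10^6 m³.

V ≈ 3.50 × 10^6 m³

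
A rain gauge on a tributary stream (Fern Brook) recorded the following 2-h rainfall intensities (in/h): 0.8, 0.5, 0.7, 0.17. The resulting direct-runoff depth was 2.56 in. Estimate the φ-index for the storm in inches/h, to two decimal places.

φ ≈ 0.24 in/h

Only the 3 blocks with intensity above φ contribute runoff: 0.8, 0.5, 0.7 in/h.
Σ(I−φ)·Δt = d  ⇒  (0.8+0.5+0.7 − 3φ)·2 = 2.56
φ = (2.000 − 2.56/2) / 3 = 0.24 in/h.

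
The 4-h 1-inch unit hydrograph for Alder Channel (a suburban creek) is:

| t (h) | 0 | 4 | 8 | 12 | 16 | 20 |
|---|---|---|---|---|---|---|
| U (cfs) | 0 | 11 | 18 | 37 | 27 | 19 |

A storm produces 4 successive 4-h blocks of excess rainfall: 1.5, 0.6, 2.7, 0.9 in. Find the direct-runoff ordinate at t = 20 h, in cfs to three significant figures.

By discrete convolution, Q_j = Σ (P_i / 1 in) · U_{j−i}.
At t = 20 h (j=5): Q = (1.5/1)·19 + (0.6/1)·27 + (2.7/1)·37 + (0.9/1)·18 = 161 cfs.

Q ≈ 161 cfs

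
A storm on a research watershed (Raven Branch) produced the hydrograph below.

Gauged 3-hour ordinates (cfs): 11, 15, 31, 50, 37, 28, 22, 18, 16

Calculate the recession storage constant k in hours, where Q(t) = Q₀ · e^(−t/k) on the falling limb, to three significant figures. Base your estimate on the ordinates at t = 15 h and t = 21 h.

On the falling limb, Q drops from 28 to 18 cfs between t = 15 h and t = 21 h (Δt = 6 h).
k = −Δt / ln(Q₂/Q₁) = −6 / ln(18/28) = 13.6 h.

k ≈ 13.6 h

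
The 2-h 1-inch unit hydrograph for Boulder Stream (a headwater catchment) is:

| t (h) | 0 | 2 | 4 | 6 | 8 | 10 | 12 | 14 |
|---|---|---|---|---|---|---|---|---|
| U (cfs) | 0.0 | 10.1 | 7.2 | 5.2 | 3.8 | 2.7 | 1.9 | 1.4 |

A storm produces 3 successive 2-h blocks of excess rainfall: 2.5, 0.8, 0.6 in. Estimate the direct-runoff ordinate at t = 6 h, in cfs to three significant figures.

Q ≈ 24.8 cfs

By discrete convolution, Q_j = Σ (P_i / 1 in) · U_{j−i}.
At t = 6 h (j=3): Q = (2.5/1)·5.2 + (0.8/1)·7.2 + (0.6/1)·10.1 = 24.8 cfs.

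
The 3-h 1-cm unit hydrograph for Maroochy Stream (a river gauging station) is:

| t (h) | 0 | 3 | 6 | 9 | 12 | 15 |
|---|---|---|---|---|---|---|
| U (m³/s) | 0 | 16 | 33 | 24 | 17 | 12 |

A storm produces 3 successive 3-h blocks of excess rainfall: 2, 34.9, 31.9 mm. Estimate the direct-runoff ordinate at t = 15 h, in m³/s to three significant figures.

Q ≈ 138 m³/s

By discrete convolution, Q_j = Σ (P_i / 10 mm) · U_{j−i}.
At t = 15 h (j=5): Q = (2/10)·12 + (34.9/10)·17 + (31.9/10)·24 = 138 m³/s.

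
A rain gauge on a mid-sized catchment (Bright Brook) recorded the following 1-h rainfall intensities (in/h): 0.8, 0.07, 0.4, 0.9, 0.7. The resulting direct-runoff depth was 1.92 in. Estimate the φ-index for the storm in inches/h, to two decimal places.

φ ≈ 0.22 in/h

Only the 4 blocks with intensity above φ contribute runoff: 0.8, 0.4, 0.9, 0.7 in/h.
Σ(I−φ)·Δt = d  ⇒  (0.8+0.4+0.9+0.7 − 4φ)·1 = 1.92
φ = (2.800 − 1.92/1) / 4 = 0.22 in/h.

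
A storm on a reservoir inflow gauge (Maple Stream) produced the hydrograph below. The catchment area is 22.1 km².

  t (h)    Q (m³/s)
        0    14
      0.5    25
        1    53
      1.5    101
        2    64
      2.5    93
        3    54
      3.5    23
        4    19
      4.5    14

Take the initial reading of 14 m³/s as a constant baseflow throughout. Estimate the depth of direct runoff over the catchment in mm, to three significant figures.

d ≈ 26.1 mm

Direct runoff: 0.0, 11.0, 39.0, 87.0, 50.0, 79.0, 40.0, 9.0, 5.0, 0.0 m³/s; ΣQ_DR = 320.0 m³/s.
V = ΣQ_DR · Δt = 320.0 × 1800 s = 5.760 × 10^5 m³.
Over A = 22.1 km², depth = V / A = 26.1 mm.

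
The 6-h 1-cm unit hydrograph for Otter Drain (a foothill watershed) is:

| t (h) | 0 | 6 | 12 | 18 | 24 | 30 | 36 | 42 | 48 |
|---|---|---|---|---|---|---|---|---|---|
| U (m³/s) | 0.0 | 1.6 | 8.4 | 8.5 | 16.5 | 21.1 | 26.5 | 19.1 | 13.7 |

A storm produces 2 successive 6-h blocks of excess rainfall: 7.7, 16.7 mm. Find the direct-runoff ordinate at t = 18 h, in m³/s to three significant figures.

By discrete convolution, Q_j = Σ (P_i / 10 mm) · U_{j−i}.
At t = 18 h (j=3): Q = (7.7/10)·8.5 + (16.7/10)·8.4 = 20.6 m³/s.

Q ≈ 20.6 m³/s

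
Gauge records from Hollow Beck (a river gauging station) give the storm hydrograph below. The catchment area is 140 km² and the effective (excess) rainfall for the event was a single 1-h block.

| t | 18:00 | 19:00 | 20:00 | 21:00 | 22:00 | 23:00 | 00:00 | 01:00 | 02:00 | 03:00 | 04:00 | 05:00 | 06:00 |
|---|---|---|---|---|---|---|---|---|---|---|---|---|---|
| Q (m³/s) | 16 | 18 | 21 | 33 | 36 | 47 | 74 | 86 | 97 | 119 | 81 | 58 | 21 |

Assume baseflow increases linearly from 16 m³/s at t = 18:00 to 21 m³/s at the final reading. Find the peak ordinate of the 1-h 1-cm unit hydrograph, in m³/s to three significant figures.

Direct runoff: 0.00, 1.58, 4.17, 15.75, 18.33, 28.92, 55.50, 67.08, 77.67, 99.25, 60.83, 37.42, 0.00 m³/s; ΣQ_DR = 466.5 m³/s, peak = 99.25 m³/s.
Runoff depth d = ΣQ_DR·Δt / A = 466.5 × 3600 / (140 km²) = 12.00 mm.
The 1-cm UH is the DRH scaled by (10 mm)/d, so U_p = 99.25 × 10/12.00 = 82.7 m³/s.

U_p ≈ 82.7 m³/s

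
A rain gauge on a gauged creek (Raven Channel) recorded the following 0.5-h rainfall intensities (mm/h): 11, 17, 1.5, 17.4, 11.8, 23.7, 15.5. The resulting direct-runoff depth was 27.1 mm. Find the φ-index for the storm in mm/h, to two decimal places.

φ ≈ 7.03 mm/h

Only the 6 blocks with intensity above φ contribute runoff: 11, 17, 17.4, 11.8, 23.7, 15.5 mm/h.
Σ(I−φ)·Δt = d  ⇒  (11+17+17.4+11.8+23.7+15.5 − 6φ)·0.5 = 27.1
φ = (96.40 − 27.1/0.5) / 6 = 7.03 mm/h.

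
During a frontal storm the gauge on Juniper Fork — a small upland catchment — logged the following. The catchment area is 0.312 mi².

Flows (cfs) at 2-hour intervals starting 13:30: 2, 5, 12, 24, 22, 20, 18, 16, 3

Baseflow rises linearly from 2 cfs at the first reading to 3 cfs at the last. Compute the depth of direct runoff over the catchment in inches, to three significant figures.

Direct runoff: 0.00, 2.88, 9.75, 21.62, 19.50, 17.38, 15.25, 13.12, 0.00 cfs; ΣQ_DR = 99.50 cfs.
V = ΣQ_DR · Δt = 99.50 × 7200 s = 7.164 × 10^5 ft³.
Over A = 0.312 mi², depth = V / A = 0.988 in.

d ≈ 0.988 in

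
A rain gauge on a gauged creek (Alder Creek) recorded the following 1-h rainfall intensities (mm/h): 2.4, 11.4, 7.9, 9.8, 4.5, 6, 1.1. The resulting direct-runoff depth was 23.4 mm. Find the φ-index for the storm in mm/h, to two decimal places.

Only the 5 blocks with intensity above φ contribute runoff: 11.4, 7.9, 9.8, 4.5, 6 mm/h.
Σ(I−φ)·Δt = d  ⇒  (11.4+7.9+9.8+4.5+6 − 5φ)·1 = 23.4
φ = (39.60 − 23.4/1) / 5 = 3.24 mm/h.

φ ≈ 3.24 mm/h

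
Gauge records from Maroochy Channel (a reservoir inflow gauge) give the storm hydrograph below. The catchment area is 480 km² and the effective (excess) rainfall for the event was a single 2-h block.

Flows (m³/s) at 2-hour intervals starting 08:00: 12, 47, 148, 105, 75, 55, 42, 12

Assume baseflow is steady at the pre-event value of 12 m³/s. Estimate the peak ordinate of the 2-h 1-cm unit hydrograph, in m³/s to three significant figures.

U_p ≈ 227 m³/s

Direct runoff: 0.0, 35.0, 136.0, 93.0, 63.0, 43.0, 30.0, 0.0 m³/s; ΣQ_DR = 400.0 m³/s, peak = 136.0 m³/s.
Runoff depth d = ΣQ_DR·Δt / A = 400.0 × 7200 / (480 km²) = 6.000 mm.
The 1-cm UH is the DRH scaled by (10 mm)/d, so U_p = 136.0 × 10/6.000 = 227 m³/s.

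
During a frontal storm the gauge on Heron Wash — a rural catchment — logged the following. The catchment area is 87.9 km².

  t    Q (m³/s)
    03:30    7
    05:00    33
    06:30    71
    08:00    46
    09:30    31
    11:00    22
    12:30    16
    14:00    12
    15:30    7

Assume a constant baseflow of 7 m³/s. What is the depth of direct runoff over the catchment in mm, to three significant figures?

Direct runoff: 0.0, 26.0, 64.0, 39.0, 24.0, 15.0, 9.0, 5.0, 0.0 m³/s; ΣQ_DR = 182.0 m³/s.
V = ΣQ_DR · Δt = 182.0 × 5400 s = 9.828 × 10^5 m³.
Over A = 87.9 km², depth = V / A = 11.2 mm.

d ≈ 11.2 mm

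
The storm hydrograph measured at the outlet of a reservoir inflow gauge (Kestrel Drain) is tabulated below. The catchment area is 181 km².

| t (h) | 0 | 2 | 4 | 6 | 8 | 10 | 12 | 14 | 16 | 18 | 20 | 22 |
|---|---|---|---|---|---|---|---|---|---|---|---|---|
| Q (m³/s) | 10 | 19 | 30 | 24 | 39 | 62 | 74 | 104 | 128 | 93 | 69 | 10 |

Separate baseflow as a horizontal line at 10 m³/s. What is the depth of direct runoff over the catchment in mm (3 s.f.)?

d ≈ 21.6 mm

Direct runoff: 0.0, 9.0, 20.0, 14.0, 29.0, 52.0, 64.0, 94.0, 118.0, 83.0, 59.0, 0.0 m³/s; ΣQ_DR = 542.0 m³/s.
V = ΣQ_DR · Δt = 542.0 × 7200 s = 3.902 × 10^6 m³.
Over A = 181 km², depth = V / A = 21.6 mm.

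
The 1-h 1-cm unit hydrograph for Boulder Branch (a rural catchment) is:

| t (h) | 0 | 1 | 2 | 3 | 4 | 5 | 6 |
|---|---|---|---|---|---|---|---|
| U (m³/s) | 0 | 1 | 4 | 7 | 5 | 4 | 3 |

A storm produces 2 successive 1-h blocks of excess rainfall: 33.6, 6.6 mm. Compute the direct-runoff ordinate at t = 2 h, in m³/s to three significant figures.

Q ≈ 14.1 m³/s

By discrete convolution, Q_j = Σ (P_i / 10 mm) · U_{j−i}.
At t = 2 h (j=2): Q = (33.6/10)·4 + (6.6/10)·1 = 14.1 m³/s.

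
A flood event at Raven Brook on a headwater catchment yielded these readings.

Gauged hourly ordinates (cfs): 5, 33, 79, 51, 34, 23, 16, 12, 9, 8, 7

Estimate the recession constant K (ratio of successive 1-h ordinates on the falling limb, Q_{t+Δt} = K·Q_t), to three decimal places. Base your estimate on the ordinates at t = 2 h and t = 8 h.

K ≈ 0.696

Using the recession-limb readings at t = 2 h and t = 8 h: Q falls from 79 to 9 cfs over 6 intervals.
K = (Q₂/Q₁)^(1/6) = (9/79)^(1/6) = 0.696.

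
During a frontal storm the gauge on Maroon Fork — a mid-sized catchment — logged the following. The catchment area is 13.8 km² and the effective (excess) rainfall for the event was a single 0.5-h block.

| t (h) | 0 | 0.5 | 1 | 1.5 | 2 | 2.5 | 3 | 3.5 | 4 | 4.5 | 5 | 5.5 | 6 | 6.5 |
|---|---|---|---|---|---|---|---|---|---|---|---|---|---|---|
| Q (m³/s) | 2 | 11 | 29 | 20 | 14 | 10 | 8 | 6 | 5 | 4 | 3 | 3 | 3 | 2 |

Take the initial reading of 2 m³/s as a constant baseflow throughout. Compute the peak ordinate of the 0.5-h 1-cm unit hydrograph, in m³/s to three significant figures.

U_p ≈ 22.5 m³/s

Direct runoff: 0.0, 9.0, 27.0, 18.0, 12.0, 8.0, 6.0, 4.0, 3.0, 2.0, 1.0, 1.0, 1.0, 0.0 m³/s; ΣQ_DR = 92.00 m³/s, peak = 27.0 m³/s.
Runoff depth d = ΣQ_DR·Δt / A = 92.00 × 1800 / (13.8 km²) = 12.00 mm.
The 1-cm UH is the DRH scaled by (10 mm)/d, so U_p = 27.0 × 10/12.00 = 22.5 m³/s.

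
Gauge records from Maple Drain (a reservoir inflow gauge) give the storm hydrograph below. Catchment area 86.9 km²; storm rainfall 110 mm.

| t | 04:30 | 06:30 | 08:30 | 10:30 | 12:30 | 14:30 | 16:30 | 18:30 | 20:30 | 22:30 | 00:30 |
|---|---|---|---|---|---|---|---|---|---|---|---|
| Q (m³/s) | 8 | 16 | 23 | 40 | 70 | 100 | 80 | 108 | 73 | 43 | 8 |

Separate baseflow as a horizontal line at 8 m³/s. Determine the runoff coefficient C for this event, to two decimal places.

ΣQ_DR = 481.0 m³/s; V = ΣQ_DR·Δt = 3.463 × 10^6 m³.
Runoff depth d = V / A = 39.85 mm.
C = d / P = 39.85 / 110 = 0.36.

C ≈ 0.36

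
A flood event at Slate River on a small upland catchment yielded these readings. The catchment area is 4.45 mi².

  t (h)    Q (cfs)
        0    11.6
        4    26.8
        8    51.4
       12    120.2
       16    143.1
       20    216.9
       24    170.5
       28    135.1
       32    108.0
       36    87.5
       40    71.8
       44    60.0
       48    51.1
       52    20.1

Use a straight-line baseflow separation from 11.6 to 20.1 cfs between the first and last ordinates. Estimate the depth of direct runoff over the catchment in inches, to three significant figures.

Direct runoff: 0.00, 14.55, 38.49, 106.64, 128.88, 202.03, 154.98, 118.92, 91.17, 70.02, 53.66, 41.21, 31.65, 0.00 cfs; ΣQ_DR = 1052 cfs.
V = ΣQ_DR · Δt = 1052 × 14400 s = 1.515 × 10^7 ft³.
Over A = 4.45 mi², depth = V / A = 1.47 in.

d ≈ 1.47 in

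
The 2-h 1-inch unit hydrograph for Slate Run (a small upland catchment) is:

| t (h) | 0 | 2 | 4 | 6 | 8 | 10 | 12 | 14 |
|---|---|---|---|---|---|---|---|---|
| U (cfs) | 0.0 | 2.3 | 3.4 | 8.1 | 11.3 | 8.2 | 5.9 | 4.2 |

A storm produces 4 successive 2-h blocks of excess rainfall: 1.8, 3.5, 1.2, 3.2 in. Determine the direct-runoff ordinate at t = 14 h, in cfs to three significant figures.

Q ≈ 74.2 cfs

By discrete convolution, Q_j = Σ (P_i / 1 in) · U_{j−i}.
At t = 14 h (j=7): Q = (1.8/1)·4.2 + (3.5/1)·5.9 + (1.2/1)·8.2 + (3.2/1)·11.3 = 74.2 cfs.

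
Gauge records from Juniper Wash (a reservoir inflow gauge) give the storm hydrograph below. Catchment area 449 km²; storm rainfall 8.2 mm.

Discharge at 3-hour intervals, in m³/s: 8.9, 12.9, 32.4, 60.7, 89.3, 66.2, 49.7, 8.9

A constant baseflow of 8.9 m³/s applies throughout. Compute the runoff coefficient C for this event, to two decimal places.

ΣQ_DR = 257.8 m³/s; V = ΣQ_DR·Δt = 2.784 × 10^6 m³.
Runoff depth d = V / A = 6.201 mm.
C = d / P = 6.201 / 8.2 = 0.76.

C ≈ 0.76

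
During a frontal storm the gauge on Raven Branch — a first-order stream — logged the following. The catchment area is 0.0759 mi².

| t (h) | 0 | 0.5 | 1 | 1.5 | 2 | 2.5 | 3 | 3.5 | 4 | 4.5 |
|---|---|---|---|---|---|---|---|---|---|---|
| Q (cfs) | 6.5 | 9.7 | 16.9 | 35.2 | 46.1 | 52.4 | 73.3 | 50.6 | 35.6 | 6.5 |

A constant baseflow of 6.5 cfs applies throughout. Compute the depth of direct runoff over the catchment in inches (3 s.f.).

Direct runoff: 0.0, 3.2, 10.4, 28.7, 39.6, 45.9, 66.8, 44.1, 29.1, 0.0 cfs; ΣQ_DR = 267.8 cfs.
V = ΣQ_DR · Δt = 267.8 × 1800 s = 4.820 × 10^5 ft³.
Over A = 0.0759 mi², depth = V / A = 2.73 in.

d ≈ 2.73 in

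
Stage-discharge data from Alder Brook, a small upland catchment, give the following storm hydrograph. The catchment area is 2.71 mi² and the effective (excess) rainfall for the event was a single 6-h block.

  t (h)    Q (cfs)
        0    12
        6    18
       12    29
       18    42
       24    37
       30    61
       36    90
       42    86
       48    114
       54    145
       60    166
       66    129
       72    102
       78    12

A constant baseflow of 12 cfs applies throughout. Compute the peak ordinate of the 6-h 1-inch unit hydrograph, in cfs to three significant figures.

Direct runoff: 0.0, 6.0, 17.0, 30.0, 25.0, 49.0, 78.0, 74.0, 102.0, 133.0, 154.0, 117.0, 90.0, 0.0 cfs; ΣQ_DR = 875.0 cfs, peak = 154.0 cfs.
Runoff depth d = ΣQ_DR·Δt / A = 875.0 × 21600 / (2.71 mi²) = 3.002 in.
The 1-inch UH is the DRH scaled by (1 in)/d, so U_p = 154.0 × 1/3.002 = 51.3 cfs.

U_p ≈ 51.3 cfs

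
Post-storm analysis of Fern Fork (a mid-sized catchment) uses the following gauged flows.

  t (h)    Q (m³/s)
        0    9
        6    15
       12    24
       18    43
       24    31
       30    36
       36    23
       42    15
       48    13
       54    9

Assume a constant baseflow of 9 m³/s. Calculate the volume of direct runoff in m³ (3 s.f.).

V ≈ 2.76 × 10^6 m³

Direct-runoff ordinates (Q − Q_b): 0.0, 6.0, 15.0, 34.0, 22.0, 27.0, 14.0, 6.0, 4.0, 0.0 m³/s.
ΣQ_DR = 128.0 m³/s.
With Δt = 6 h = 21600 s, V = ΣQ_DR · Δt = 128.0 × 21600 = 2.76 × 10^6 m³.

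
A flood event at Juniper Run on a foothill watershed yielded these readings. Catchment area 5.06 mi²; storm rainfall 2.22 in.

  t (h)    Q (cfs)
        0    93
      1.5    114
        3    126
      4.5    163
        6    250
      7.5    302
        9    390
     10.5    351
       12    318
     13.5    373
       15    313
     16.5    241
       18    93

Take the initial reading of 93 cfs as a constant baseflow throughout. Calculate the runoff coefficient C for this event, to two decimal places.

ΣQ_DR = 1918 cfs; V = ΣQ_DR·Δt = 1.036 × 10^7 ft³.
Runoff depth d = V / A = 0.8811 in.
C = d / P = 0.8811 / 2.22 = 0.40.

C ≈ 0.40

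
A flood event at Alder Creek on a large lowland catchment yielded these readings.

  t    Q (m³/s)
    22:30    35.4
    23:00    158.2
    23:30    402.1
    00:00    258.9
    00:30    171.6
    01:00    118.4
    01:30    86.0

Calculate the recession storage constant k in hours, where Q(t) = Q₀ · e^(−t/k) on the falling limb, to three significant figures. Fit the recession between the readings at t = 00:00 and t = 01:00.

k ≈ 1.28 h

On the falling limb, Q drops from 258.9 to 118.4 m³/s between t = 00:00 and t = 01:00 (Δt = 1 h).
k = −Δt / ln(Q₂/Q₁) = −1 / ln(118.4/258.9) = 1.28 h.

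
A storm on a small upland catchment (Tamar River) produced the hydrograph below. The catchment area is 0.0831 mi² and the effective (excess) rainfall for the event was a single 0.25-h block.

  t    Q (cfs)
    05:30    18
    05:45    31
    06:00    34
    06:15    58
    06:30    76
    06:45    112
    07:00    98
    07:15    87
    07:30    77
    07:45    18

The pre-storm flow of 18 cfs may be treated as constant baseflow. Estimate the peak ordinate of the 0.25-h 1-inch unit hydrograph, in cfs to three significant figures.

Direct runoff: 0.0, 13.0, 16.0, 40.0, 58.0, 94.0, 80.0, 69.0, 59.0, 0.0 cfs; ΣQ_DR = 429.0 cfs, peak = 94.0 cfs.
Runoff depth d = ΣQ_DR·Δt / A = 429.0 × 900 / (0.0831 mi²) = 2.000 in.
The 1-inch UH is the DRH scaled by (1 in)/d, so U_p = 94.0 × 1/2.000 = 47.0 cfs.

U_p ≈ 47.0 cfs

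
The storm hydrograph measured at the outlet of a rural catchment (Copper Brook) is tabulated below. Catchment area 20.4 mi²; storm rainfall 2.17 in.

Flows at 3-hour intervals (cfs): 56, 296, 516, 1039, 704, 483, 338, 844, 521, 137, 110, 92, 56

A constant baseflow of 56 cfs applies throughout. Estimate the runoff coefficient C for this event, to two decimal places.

ΣQ_DR = 4464 cfs; V = ΣQ_DR·Δt = 4.821 × 10^7 ft³.
Runoff depth d = V / A = 1.017 in.
C = d / P = 1.017 / 2.17 = 0.47.

C ≈ 0.47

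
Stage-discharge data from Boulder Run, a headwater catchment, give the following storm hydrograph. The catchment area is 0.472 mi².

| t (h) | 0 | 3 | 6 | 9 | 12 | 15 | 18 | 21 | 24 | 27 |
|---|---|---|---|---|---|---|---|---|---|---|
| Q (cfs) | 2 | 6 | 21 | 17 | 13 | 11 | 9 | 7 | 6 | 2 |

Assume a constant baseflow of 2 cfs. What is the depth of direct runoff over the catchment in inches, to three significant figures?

d ≈ 0.729 in

Direct runoff: 0.0, 4.0, 19.0, 15.0, 11.0, 9.0, 7.0, 5.0, 4.0, 0.0 cfs; ΣQ_DR = 74.00 cfs.
V = ΣQ_DR · Δt = 74.00 × 10800 s = 7.992 × 10^5 ft³.
Over A = 0.472 mi², depth = V / A = 0.729 in.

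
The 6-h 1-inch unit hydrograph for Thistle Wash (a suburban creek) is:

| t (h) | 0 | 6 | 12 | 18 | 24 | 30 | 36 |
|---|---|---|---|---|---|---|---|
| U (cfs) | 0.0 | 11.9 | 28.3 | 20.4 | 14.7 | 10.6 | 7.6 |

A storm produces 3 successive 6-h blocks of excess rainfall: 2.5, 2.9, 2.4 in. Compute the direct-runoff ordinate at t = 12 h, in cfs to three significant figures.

By discrete convolution, Q_j = Σ (P_i / 1 in) · U_{j−i}.
At t = 12 h (j=2): Q = (2.5/1)·28.3 + (2.9/1)·11.9 + (2.4/1)·0.0 = 105 cfs.

Q ≈ 105 cfs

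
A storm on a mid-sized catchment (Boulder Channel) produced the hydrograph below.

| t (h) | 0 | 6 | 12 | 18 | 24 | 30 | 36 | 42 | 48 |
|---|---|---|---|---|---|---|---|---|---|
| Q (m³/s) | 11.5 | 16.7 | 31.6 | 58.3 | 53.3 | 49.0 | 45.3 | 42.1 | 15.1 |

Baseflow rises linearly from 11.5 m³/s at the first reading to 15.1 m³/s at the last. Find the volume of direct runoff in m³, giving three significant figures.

V ≈ 4.39 × 10^6 m³

Direct-runoff ordinates (Q − Q_b): 0.00, 4.75, 19.20, 45.45, 40.00, 35.25, 31.10, 27.45, 0.00 m³/s.
ΣQ_DR = 203.2 m³/s.
With Δt = 6 h = 21600 s, V = ΣQ_DR · Δt = 203.2 × 21600 = 4.39 × 10^6 m³.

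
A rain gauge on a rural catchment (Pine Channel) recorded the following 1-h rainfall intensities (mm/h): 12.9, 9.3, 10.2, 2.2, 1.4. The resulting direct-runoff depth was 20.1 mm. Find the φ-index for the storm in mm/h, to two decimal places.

φ ≈ 4.10 mm/h

Only the 3 blocks with intensity above φ contribute runoff: 12.9, 9.3, 10.2 mm/h.
Σ(I−φ)·Δt = d  ⇒  (12.9+9.3+10.2 − 3φ)·1 = 20.1
φ = (32.40 − 20.1/1) / 3 = 4.10 mm/h.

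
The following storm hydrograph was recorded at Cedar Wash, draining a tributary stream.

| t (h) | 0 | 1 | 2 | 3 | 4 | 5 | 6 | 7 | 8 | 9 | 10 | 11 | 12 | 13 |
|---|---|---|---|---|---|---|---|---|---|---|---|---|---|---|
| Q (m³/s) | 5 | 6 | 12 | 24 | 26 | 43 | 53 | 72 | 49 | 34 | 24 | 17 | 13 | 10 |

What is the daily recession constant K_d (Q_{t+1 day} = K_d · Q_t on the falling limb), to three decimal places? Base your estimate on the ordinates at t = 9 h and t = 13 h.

K_d ≈ 0.001

Between t = 9 h and t = 13 h the flow falls from 34 to 10 m³/s over 4×1 h = 4 h.
Per-interval ratio K = (10/34)^(1/4) = 0.7364; K_d = K^(24/1) = 0.001.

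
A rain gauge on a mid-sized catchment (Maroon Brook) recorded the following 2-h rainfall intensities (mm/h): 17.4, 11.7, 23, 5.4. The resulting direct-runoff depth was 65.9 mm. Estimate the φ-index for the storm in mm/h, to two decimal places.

Only the 3 blocks with intensity above φ contribute runoff: 17.4, 11.7, 23 mm/h.
Σ(I−φ)·Δt = d  ⇒  (17.4+11.7+23 − 3φ)·2 = 65.9
φ = (52.10 − 65.9/2) / 3 = 6.38 mm/h.

φ ≈ 6.38 mm/h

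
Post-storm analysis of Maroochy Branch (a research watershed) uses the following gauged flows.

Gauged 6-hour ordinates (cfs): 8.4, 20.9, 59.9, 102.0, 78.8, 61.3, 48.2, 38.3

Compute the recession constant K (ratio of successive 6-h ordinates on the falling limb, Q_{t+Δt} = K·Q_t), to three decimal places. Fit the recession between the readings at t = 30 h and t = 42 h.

K ≈ 0.790

Using the recession-limb readings at t = 30 h and t = 42 h: Q falls from 61.3 to 38.3 cfs over 2 intervals.
K = (Q₂/Q₁)^(1/2) = (38.3/61.3)^(1/2) = 0.790.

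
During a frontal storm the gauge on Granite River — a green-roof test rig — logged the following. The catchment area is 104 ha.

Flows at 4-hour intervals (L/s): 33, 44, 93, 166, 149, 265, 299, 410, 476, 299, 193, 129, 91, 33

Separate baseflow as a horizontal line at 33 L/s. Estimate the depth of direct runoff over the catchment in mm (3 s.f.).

Direct runoff: 0.0, 11.0, 60.0, 133.0, 116.0, 232.0, 266.0, 377.0, 443.0, 266.0, 160.0, 96.0, 58.0, 0.0 L/s; ΣQ_DR = 2218 L/s.
V = ΣQ_DR · Δt = 2218 × 14400 s = 3.194 × 10^7 L.
Over A = 104 ha, depth = V / A = 30.7 mm.

d ≈ 30.7 mm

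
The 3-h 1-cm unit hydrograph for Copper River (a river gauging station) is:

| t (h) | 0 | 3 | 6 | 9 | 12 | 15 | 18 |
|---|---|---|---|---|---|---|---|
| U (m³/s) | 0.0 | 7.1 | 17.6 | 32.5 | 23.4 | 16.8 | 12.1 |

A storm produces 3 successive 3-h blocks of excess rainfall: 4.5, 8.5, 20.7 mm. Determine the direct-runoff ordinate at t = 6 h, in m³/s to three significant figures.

By discrete convolution, Q_j = Σ (P_i / 10 mm) · U_{j−i}.
At t = 6 h (j=2): Q = (4.5/10)·17.6 + (8.5/10)·7.1 + (20.7/10)·0.0 = 14.0 m³/s.

Q ≈ 14.0 m³/s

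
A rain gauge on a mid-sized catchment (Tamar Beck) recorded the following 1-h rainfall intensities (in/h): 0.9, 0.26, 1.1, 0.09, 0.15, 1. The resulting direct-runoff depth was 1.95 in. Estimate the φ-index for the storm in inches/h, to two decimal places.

φ ≈ 0.35 in/h

Only the 3 blocks with intensity above φ contribute runoff: 0.9, 1.1, 1 in/h.
Σ(I−φ)·Δt = d  ⇒  (0.9+1.1+1 − 3φ)·1 = 1.95
φ = (3.000 − 1.95/1) / 3 = 0.35 in/h.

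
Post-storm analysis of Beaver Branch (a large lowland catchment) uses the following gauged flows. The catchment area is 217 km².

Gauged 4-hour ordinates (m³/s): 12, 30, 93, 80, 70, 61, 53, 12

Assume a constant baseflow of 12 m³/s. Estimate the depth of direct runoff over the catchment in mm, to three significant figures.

Direct runoff: 0.0, 18.0, 81.0, 68.0, 58.0, 49.0, 41.0, 0.0 m³/s; ΣQ_DR = 315.0 m³/s.
V = ΣQ_DR · Δt = 315.0 × 14400 s = 4.536 × 10^6 m³.
Over A = 217 km², depth = V / A = 20.9 mm.

d ≈ 20.9 mm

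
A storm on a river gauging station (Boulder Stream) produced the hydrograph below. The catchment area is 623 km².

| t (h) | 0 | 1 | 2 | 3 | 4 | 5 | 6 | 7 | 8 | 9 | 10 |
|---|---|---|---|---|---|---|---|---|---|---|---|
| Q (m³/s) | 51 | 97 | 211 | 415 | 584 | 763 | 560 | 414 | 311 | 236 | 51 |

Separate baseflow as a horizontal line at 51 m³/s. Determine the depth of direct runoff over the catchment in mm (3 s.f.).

d ≈ 18.1 mm

Direct runoff: 0.0, 46.0, 160.0, 364.0, 533.0, 712.0, 509.0, 363.0, 260.0, 185.0, 0.0 m³/s; ΣQ_DR = 3132 m³/s.
V = ΣQ_DR · Δt = 3132 × 3600 s = 1.128 × 10^7 m³.
Over A = 623 km², depth = V / A = 18.1 mm.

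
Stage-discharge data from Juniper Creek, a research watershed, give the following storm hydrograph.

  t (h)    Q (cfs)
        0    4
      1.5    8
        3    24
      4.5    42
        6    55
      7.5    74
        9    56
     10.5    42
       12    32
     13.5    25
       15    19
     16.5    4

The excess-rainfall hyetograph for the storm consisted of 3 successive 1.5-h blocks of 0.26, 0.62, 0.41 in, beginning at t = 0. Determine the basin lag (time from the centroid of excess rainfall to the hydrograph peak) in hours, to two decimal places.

Centroid of excess rainfall: t_c = Σ P_i·t̄_i / ΣP_i = 2.4244 h (block centres at 0.75, 2.25, 3.75 h).
Hydrograph peak occurs at t = 7.5 h, so basin lag t_L = 7.5 − 2.4244 = 5.08 h.

t_L ≈ 5.08 h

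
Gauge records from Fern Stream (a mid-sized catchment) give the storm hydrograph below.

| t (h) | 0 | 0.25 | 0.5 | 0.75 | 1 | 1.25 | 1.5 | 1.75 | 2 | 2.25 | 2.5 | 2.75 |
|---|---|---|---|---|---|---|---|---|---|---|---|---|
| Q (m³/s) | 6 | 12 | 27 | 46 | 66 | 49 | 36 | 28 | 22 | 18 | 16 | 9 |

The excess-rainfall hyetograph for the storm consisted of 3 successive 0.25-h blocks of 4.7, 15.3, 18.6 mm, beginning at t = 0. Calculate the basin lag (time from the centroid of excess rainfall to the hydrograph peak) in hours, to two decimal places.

Centroid of excess rainfall: t_c = Σ P_i·t̄_i / ΣP_i = 0.4650 h (block centres at 0.125, 0.375, 0.625 h).
Hydrograph peak occurs at t = 1 h, so basin lag t_L = 1 − 0.4650 = 0.53 h.

t_L ≈ 0.53 h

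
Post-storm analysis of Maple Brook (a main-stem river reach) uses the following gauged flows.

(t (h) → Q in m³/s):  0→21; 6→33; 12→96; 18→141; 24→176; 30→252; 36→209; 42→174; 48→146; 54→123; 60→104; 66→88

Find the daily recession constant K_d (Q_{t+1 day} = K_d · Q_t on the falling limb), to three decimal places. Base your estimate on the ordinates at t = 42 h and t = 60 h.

K_d ≈ 0.503

Between t = 42 h and t = 60 h the flow falls from 174 to 104 m³/s over 3×6 h = 18 h.
Per-interval ratio K = (104/174)^(1/3) = 0.8424; K_d = K^(24/6) = 0.503.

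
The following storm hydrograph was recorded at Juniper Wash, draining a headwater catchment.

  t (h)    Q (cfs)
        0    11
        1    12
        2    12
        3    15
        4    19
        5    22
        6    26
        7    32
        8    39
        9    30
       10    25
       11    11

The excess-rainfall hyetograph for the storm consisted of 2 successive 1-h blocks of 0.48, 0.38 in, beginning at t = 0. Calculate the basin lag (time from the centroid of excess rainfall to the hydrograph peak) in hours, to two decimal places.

t_L ≈ 7.06 h

Centroid of excess rainfall: t_c = Σ P_i·t̄_i / ΣP_i = 0.9419 h (block centres at 0.5, 1.5 h).
Hydrograph peak occurs at t = 8 h, so basin lag t_L = 8 − 0.9419 = 7.06 h.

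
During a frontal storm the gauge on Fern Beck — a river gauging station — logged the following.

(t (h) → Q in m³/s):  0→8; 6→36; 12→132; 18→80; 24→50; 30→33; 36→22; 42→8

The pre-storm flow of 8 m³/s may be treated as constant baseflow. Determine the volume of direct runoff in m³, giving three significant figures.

Direct-runoff ordinates (Q − Q_b): 0.0, 28.0, 124.0, 72.0, 42.0, 25.0, 14.0, 0.0 m³/s.
ΣQ_DR = 305.0 m³/s.
With Δt = 6 h = 21600 s, V = ΣQ_DR · Δt = 305.0 × 21600 = 6.59 × 10^6 m³.

V ≈ 6.59 × 10^6 m³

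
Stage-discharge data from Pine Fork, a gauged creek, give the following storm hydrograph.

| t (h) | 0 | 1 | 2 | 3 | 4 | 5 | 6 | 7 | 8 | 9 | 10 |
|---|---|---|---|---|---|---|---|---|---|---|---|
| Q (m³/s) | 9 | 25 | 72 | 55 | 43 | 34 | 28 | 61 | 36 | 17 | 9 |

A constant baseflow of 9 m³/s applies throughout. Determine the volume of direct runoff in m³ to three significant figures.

Direct-runoff ordinates (Q − Q_b): 0.0, 16.0, 63.0, 46.0, 34.0, 25.0, 19.0, 52.0, 27.0, 8.0, 0.0 m³/s.
ΣQ_DR = 290.0 m³/s.
With Δt = 1 h = 3600 s, V = ΣQ_DR · Δt = 290.0 × 3600 = 1.04 × 10^6 m³.

V ≈ 1.04 × 10^6 m³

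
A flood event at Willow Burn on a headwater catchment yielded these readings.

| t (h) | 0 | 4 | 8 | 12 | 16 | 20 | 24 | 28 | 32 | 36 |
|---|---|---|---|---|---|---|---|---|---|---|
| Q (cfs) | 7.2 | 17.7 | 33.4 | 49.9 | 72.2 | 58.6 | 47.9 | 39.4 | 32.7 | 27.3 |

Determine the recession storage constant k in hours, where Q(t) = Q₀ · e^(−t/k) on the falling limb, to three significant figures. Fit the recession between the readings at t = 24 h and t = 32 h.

On the falling limb, Q drops from 47.9 to 32.7 cfs between t = 24 h and t = 32 h (Δt = 8 h).
k = −Δt / ln(Q₂/Q₁) = −8 / ln(32.7/47.9) = 21.0 h.

k ≈ 21.0 h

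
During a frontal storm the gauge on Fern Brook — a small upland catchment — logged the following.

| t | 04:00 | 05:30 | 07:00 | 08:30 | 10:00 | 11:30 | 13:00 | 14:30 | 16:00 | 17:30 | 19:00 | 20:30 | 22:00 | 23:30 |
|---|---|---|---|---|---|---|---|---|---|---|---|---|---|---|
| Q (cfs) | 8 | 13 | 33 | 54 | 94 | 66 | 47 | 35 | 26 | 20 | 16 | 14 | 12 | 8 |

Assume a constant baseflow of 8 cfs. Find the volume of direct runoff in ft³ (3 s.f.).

Direct-runoff ordinates (Q − Q_b): 0.0, 5.0, 25.0, 46.0, 86.0, 58.0, 39.0, 27.0, 18.0, 12.0, 8.0, 6.0, 4.0, 0.0 cfs.
ΣQ_DR = 334.0 cfs.
With Δt = 1.5 h = 5400 s, V = ΣQ_DR · Δt = 334.0 × 5400 = 1.80 × 10^6 ft³.

V ≈ 1.80 × 10^6 ft³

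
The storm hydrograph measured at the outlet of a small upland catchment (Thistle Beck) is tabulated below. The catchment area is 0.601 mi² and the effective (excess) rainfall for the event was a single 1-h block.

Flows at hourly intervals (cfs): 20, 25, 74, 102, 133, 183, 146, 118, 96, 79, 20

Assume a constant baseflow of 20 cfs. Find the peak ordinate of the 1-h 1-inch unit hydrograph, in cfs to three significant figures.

U_p ≈ 81.5 cfs

Direct runoff: 0.0, 5.0, 54.0, 82.0, 113.0, 163.0, 126.0, 98.0, 76.0, 59.0, 0.0 cfs; ΣQ_DR = 776.0 cfs, peak = 163.0 cfs.
Runoff depth d = ΣQ_DR·Δt / A = 776.0 × 3600 / (0.601 mi²) = 2.001 in.
The 1-inch UH is the DRH scaled by (1 in)/d, so U_p = 163.0 × 1/2.001 = 81.5 cfs.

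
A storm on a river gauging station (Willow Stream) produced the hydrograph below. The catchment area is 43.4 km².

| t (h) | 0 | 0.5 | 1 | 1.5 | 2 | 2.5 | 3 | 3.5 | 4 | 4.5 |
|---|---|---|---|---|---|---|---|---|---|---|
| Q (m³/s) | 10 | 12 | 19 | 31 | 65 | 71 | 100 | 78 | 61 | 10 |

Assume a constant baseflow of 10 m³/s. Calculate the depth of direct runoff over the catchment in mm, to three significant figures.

Direct runoff: 0.0, 2.0, 9.0, 21.0, 55.0, 61.0, 90.0, 68.0, 51.0, 0.0 m³/s; ΣQ_DR = 357.0 m³/s.
V = ΣQ_DR · Δt = 357.0 × 1800 s = 6.426 × 10^5 m³.
Over A = 43.4 km², depth = V / A = 14.8 mm.

d ≈ 14.8 mm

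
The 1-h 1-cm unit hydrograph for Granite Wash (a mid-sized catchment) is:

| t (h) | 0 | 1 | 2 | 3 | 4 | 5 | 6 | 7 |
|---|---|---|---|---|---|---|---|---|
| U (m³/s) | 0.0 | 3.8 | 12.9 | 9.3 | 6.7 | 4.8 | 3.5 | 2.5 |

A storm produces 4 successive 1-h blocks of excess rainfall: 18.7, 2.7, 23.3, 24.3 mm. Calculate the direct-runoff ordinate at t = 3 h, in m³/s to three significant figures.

By discrete convolution, Q_j = Σ (P_i / 10 mm) · U_{j−i}.
At t = 3 h (j=3): Q = (18.7/10)·9.3 + (2.7/10)·12.9 + (23.3/10)·3.8 + (24.3/10)·0.0 = 29.7 m³/s.

Q ≈ 29.7 m³/s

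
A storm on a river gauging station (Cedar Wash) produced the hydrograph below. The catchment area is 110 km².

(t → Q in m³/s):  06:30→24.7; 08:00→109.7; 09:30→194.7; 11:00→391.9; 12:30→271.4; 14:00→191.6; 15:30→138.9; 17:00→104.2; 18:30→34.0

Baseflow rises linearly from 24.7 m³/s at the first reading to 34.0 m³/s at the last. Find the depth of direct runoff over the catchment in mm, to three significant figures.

Direct runoff: 0.00, 83.84, 167.68, 363.71, 242.05, 161.09, 107.22, 71.36, 0.00 m³/s; ΣQ_DR = 1197 m³/s.
V = ΣQ_DR · Δt = 1197 × 5400 s = 6.464 × 10^6 m³.
Over A = 110 km², depth = V / A = 58.8 mm.

d ≈ 58.8 mm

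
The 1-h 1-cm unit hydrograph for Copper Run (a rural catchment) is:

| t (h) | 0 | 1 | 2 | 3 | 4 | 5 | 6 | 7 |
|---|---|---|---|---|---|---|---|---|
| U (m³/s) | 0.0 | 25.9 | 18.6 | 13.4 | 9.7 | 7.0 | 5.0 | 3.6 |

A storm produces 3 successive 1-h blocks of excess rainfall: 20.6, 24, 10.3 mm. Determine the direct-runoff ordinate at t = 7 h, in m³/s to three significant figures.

By discrete convolution, Q_j = Σ (P_i / 10 mm) · U_{j−i}.
At t = 7 h (j=7): Q = (20.6/10)·3.6 + (24/10)·5.0 + (10.3/10)·7.0 = 26.6 m³/s.

Q ≈ 26.6 m³/s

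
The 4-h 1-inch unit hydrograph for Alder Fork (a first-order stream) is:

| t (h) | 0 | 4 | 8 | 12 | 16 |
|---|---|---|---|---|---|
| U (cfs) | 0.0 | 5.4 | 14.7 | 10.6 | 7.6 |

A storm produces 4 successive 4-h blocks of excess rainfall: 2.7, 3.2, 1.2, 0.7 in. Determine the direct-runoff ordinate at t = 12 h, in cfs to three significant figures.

By discrete convolution, Q_j = Σ (P_i / 1 in) · U_{j−i}.
At t = 12 h (j=3): Q = (2.7/1)·10.6 + (3.2/1)·14.7 + (1.2/1)·5.4 + (0.7/1)·0.0 = 82.1 cfs.

Q ≈ 82.1 cfs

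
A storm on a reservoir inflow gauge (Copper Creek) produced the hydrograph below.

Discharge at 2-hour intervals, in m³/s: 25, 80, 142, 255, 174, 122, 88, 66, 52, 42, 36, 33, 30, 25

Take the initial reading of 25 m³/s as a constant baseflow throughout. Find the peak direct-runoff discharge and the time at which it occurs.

Q_p = 230.0 m³/s at t = 6 h

Subtracting baseflow gives direct-runoff ordinates: 0.0, 55.0, 117.0, 230.0, 149.0, 97.0, 63.0, 41.0, 27.0, 17.0, 11.0, 8.0, 5.0, 0.0 m³/s.
The maximum is 230.0 m³/s, occurring at the reading for t = 6 h.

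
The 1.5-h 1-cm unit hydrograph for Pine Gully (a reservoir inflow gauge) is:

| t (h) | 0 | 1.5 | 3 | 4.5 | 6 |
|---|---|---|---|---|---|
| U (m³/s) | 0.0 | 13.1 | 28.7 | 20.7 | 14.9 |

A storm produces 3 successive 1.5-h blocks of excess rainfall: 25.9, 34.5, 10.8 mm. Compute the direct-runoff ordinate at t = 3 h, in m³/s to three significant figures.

Q ≈ 120 m³/s

By discrete convolution, Q_j = Σ (P_i / 10 mm) · U_{j−i}.
At t = 3 h (j=2): Q = (25.9/10)·28.7 + (34.5/10)·13.1 + (10.8/10)·0.0 = 120 m³/s.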